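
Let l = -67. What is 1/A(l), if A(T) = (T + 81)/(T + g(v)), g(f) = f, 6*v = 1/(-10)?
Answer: -4021/840 ≈ -4.7869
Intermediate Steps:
v = -1/60 (v = (1/(-10))/6 = (1*(-⅒))/6 = (⅙)*(-⅒) = -1/60 ≈ -0.016667)
A(T) = (81 + T)/(-1/60 + T) (A(T) = (T + 81)/(T - 1/60) = (81 + T)/(-1/60 + T))
1/A(l) = 1/(60*(81 - 67)/(-1 + 60*(-67))) = 1/(60*14/(-1 - 4020)) = 1/(60*14/(-4021)) = 1/(60*(-1/4021)*14) = 1/(-840/4021) = -4021/840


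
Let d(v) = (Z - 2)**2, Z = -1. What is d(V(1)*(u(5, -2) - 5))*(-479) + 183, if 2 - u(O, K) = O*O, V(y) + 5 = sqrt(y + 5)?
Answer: -4128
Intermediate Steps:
V(y) = -5 + sqrt(5 + y) (V(y) = -5 + sqrt(y + 5) = -5 + sqrt(5 + y))
u(O, K) = 2 - O**2 (u(O, K) = 2 - O*O = 2 - O**2)
d(v) = 9 (d(v) = (-1 - 2)**2 = (-3)**2 = 9)
d(V(1)*(u(5, -2) - 5))*(-479) + 183 = 9*(-479) + 183 = -4311 + 183 = -4128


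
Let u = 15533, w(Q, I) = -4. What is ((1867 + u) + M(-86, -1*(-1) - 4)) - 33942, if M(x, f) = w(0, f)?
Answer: -16546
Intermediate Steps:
M(x, f) = -4
((1867 + u) + M(-86, -1*(-1) - 4)) - 33942 = ((1867 + 15533) - 4) - 33942 = (17400 - 4) - 33942 = 17396 - 33942 = -16546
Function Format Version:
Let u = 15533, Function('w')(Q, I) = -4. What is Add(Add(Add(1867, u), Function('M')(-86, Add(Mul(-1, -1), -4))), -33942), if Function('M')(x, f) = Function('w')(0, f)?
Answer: -16546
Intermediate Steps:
Function('M')(x, f) = -4
Add(Add(Add(1867, u), Function('M')(-86, Add(Mul(-1, -1), -4))), -33942) = Add(Add(Add(1867, 15533), -4), -33942) = Add(Add(17400, -4), -33942) = Add(17396, -33942) = -16546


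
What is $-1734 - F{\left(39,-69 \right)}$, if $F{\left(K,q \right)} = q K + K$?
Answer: $918$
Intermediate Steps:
$F{\left(K,q \right)} = K + K q$ ($F{\left(K,q \right)} = K q + K = K + K q$)
$-1734 - F{\left(39,-69 \right)} = -1734 - 39 \left(1 - 69\right) = -1734 - 39 \left(-68\right) = -1734 - -2652 = -1734 + 2652 = 918$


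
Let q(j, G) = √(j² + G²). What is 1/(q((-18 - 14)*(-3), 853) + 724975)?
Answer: 28999/21023520552 - √29473/105117602760 ≈ 1.3777e-6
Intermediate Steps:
q(j, G) = √(G² + j²)
1/(q((-18 - 14)*(-3), 853) + 724975) = 1/(√(853² + ((-18 - 14)*(-3))²) + 724975) = 1/(√(727609 + (-32*(-3))²) + 724975) = 1/(√(727609 + 96²) + 724975) = 1/(√(727609 + 9216) + 724975) = 1/(√736825 + 724975) = 1/(5*√29473 + 724975) = 1/(724975 + 5*√29473)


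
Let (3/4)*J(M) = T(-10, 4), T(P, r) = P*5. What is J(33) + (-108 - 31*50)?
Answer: -5174/3 ≈ -1724.7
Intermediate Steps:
T(P, r) = 5*P
J(M) = -200/3 (J(M) = 4*(5*(-10))/3 = (4/3)*(-50) = -200/3)
J(33) + (-108 - 31*50) = -200/3 + (-108 - 31*50) = -200/3 + (-108 - 1550) = -200/3 - 1658 = -5174/3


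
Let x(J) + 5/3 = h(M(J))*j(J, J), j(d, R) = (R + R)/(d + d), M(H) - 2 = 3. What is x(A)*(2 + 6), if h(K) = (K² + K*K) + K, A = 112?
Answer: 1280/3 ≈ 426.67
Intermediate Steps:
M(H) = 5 (M(H) = 2 + 3 = 5)
h(K) = K + 2*K² (h(K) = (K² + K²) + K = 2*K² + K = K + 2*K²)
j(d, R) = R/d (j(d, R) = (2*R)/((2*d)) = (2*R)*(1/(2*d)) = R/d)
x(J) = 160/3 (x(J) = -5/3 + (5*(1 + 2*5))*(J/J) = -5/3 + (5*(1 + 10))*1 = -5/3 + (5*11)*1 = -5/3 + 55*1 = -5/3 + 55 = 160/3)
x(A)*(2 + 6) = 160*(2 + 6)/3 = (160/3)*8 = 1280/3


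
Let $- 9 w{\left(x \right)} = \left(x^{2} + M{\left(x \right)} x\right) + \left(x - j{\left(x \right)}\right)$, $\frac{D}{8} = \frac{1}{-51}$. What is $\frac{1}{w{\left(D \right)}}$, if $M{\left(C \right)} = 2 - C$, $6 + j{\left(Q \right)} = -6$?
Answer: $- \frac{153}{196} \approx -0.78061$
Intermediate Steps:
$D = - \frac{8}{51}$ ($D = \frac{8}{-51} = 8 \left(- \frac{1}{51}\right) = - \frac{8}{51} \approx -0.15686$)
$j{\left(Q \right)} = -12$ ($j{\left(Q \right)} = -6 - 6 = -12$)
$w{\left(x \right)} = - \frac{4}{3} - \frac{x}{9} - \frac{x^{2}}{9} - \frac{x \left(2 - x\right)}{9}$ ($w{\left(x \right)} = - \frac{\left(x^{2} + \left(2 - x\right) x\right) + \left(x - -12\right)}{9} = - \frac{\left(x^{2} + x \left(2 - x\right)\right) + \left(x + 12\right)}{9} = - \frac{\left(x^{2} + x \left(2 - x\right)\right) + \left(12 + x\right)}{9} = - \frac{12 + x + x^{2} + x \left(2 - x\right)}{9} = - \frac{4}{3} - \frac{x}{9} - \frac{x^{2}}{9} - \frac{x \left(2 - x\right)}{9}$)
$\frac{1}{w{\left(D \right)}} = \frac{1}{- \frac{4}{3} - - \frac{8}{153}} = \frac{1}{- \frac{4}{3} + \frac{8}{153}} = \frac{1}{- \frac{196}{153}} = - \frac{153}{196}$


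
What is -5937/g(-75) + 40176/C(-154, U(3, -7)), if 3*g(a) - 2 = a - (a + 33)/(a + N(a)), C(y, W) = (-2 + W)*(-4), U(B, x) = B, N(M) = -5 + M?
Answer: -111309003/11357 ≈ -9800.9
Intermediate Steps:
C(y, W) = 8 - 4*W
g(a) = ⅔ + a/3 - (33 + a)/(3*(-5 + 2*a)) (g(a) = ⅔ + (a - (a + 33)/(a + (-5 + a)))/3 = ⅔ + (a - (33 + a)/(-5 + 2*a))/3 = ⅔ + (a/3 - (33 + a)/(3*(-5 + 2*a))) = ⅔ + a/3 - (33 + a)/(3*(-5 + 2*a)))
-5937/g(-75) + 40176/C(-154, U(3, -7)) = -5937*3*(-5 + 2*(-75))/(-43 - 2*(-75) + 2*(-75)²) + 40176/(8 - 4*3) = -5937*3*(-5 - 150)/(-43 + 150 + 2*5625) + 40176/(8 - 12) = -5937*(-465/(-43 + 150 + 11250)) + 40176/(-4) = -5937/((⅓)*(-1/155)*11357) + 40176*(-¼) = -5937/(-11357/465) - 10044 = -5937*(-465/11357) - 10044 = 2760705/11357 - 10044 = -111309003/11357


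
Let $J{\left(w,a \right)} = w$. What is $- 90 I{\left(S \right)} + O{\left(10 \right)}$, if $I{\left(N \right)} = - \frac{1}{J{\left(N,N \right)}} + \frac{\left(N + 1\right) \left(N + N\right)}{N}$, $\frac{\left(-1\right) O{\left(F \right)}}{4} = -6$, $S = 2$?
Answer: $-471$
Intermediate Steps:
$O{\left(F \right)} = 24$ ($O{\left(F \right)} = \left(-4\right) \left(-6\right) = 24$)
$I{\left(N \right)} = 2 - \frac{1}{N} + 2 N$ ($I{\left(N \right)} = - \frac{1}{N} + \frac{\left(N + 1\right) \left(N + N\right)}{N} = - \frac{1}{N} + \frac{\left(1 + N\right) 2 N}{N} = - \frac{1}{N} + \frac{2 N \left(1 + N\right)}{N} = - \frac{1}{N} + \left(2 + 2 N\right) = 2 - \frac{1}{N} + 2 N$)
$- 90 I{\left(S \right)} + O{\left(10 \right)} = - 90 \left(2 - \frac{1}{2} + 2 \cdot 2\right) + 24 = - 90 \left(2 - \frac{1}{2} + 4\right) + 24 = \left(-90\right) \frac{11}{2} + 24 = -495 + 24 = -471$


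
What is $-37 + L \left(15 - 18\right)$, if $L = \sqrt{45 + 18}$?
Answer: $-37 - 9 \sqrt{7} \approx -60.812$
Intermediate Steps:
$L = 3 \sqrt{7}$ ($L = \sqrt{63} = 3 \sqrt{7} \approx 7.9373$)
$-37 + L \left(15 - 18\right) = -37 + 3 \sqrt{7} \left(15 - 18\right) = -37 + 3 \sqrt{7} \left(-3\right) = -37 - 9 \sqrt{7}$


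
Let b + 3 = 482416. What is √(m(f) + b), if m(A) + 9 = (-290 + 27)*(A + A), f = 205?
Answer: √374574 ≈ 612.02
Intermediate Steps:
b = 482413 (b = -3 + 482416 = 482413)
m(A) = -9 - 526*A (m(A) = -9 + (-290 + 27)*(A + A) = -9 - 526*A)
√(m(f) + b) = √((-9 - 526*205) + 482413) = √((-9 - 107830) + 482413) = √(-107839 + 482413) = √374574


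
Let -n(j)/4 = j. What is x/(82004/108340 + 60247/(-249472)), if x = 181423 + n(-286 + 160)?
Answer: 1229271482554240/3482635477 ≈ 3.5297e+5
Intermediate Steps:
n(j) = -4*j
x = 181927 (x = 181423 - 4*(-286 + 160) = 181423 - 4*(-126) = 181423 + 504 = 181927)
x/(82004/108340 + 60247/(-249472)) = 181927/(82004/108340 + 60247/(-249472)) = 181927/(82004*(1/108340) + 60247*(-1/249472)) = 181927/(20501/27085 - 60247/249472) = 181927/(3482635477/6756949120) = 181927*(6756949120/3482635477) = 1229271482554240/3482635477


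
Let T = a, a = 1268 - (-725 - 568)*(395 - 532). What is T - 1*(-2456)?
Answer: -173417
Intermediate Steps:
a = -175873 (a = 1268 - (-1293)*(-137) = 1268 - 1*177141 = 1268 - 177141 = -175873)
T = -175873
T - 1*(-2456) = -175873 - 1*(-2456) = -175873 + 2456 = -173417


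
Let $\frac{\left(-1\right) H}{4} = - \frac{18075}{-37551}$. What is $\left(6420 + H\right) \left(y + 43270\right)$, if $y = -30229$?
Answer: $\frac{1047649256640}{12517} \approx 8.3698 \cdot 10^{7}$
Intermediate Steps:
$H = - \frac{24100}{12517}$ ($H = - 4 \left(- \frac{18075}{-37551}\right) = - 4 \left(\left(-18075\right) \left(- \frac{1}{37551}\right)\right) = \left(-4\right) \frac{6025}{12517} = - \frac{24100}{12517} \approx -1.9254$)
$\left(6420 + H\right) \left(y + 43270\right) = \left(6420 - \frac{24100}{12517}\right) \left(-30229 + 43270\right) = \frac{80335040}{12517} \cdot 13041 = \frac{1047649256640}{12517}$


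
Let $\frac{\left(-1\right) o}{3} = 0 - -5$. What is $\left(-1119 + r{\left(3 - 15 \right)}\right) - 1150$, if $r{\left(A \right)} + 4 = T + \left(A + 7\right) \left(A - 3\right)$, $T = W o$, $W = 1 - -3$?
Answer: $-2258$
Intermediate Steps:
$o = -15$ ($o = - 3 \left(0 - -5\right) = - 3 \left(0 + 5\right) = \left(-3\right) 5 = -15$)
$W = 4$ ($W = 1 + 3 = 4$)
$T = -60$ ($T = 4 \left(-15\right) = -60$)
$r{\left(A \right)} = -64 + \left(-3 + A\right) \left(7 + A\right)$ ($r{\left(A \right)} = -4 + \left(-60 + \left(A + 7\right) \left(A - 3\right)\right) = -4 + \left(-60 + \left(7 + A\right) \left(-3 + A\right)\right) = -4 + \left(-60 + \left(-3 + A\right) \left(7 + A\right)\right) = -64 + \left(-3 + A\right) \left(7 + A\right)$)
$\left(-1119 + r{\left(3 - 15 \right)}\right) - 1150 = \left(-1119 + \left(-85 + \left(3 - 15\right)^{2} + 4 \left(3 - 15\right)\right)\right) - 1150 = \left(-1119 + \left(-85 + \left(-12\right)^{2} + 4 \left(-12\right)\right)\right) - 1150 = \left(-1119 - -11\right) - 1150 = \left(-1119 + 11\right) - 1150 = -1108 - 1150 = -2258$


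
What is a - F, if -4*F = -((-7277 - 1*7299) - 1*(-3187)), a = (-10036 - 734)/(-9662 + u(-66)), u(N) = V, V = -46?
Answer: 9217291/3236 ≈ 2848.4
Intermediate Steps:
u(N) = -46
a = 1795/1618 (a = (-10036 - 734)/(-9662 - 46) = -10770/(-9708) = -10770*(-1/9708) = 1795/1618 ≈ 1.1094)
F = -11389/4 (F = -(-1)*((-7277 - 1*7299) - 1*(-3187))/4 = -(-1)*((-7277 - 7299) + 3187)/4 = -(-1)*(-14576 + 3187)/4 = -(-1)*(-11389)/4 = -1/4*11389 = -11389/4 ≈ -2847.3)
a - F = 1795/1618 - 1*(-11389/4) = 1795/1618 + 11389/4 = 9217291/3236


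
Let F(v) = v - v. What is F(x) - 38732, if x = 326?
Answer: -38732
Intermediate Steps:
F(v) = 0
F(x) - 38732 = 0 - 38732 = -38732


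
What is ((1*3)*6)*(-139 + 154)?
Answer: 270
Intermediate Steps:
((1*3)*6)*(-139 + 154) = (3*6)*15 = 18*15 = 270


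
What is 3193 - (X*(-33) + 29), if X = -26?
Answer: 2306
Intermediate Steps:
3193 - (X*(-33) + 29) = 3193 - (-26*(-33) + 29) = 3193 - (858 + 29) = 3193 - 1*887 = 3193 - 887 = 2306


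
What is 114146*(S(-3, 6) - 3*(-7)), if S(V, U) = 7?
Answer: 3196088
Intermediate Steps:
114146*(S(-3, 6) - 3*(-7)) = 114146*(7 - 3*(-7)) = 114146*(7 - 1*(-21)) = 114146*(7 + 21) = 114146*28 = 3196088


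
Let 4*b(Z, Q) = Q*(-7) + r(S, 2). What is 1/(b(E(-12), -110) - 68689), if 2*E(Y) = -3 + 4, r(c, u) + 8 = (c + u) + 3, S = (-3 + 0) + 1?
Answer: -4/273991 ≈ -1.4599e-5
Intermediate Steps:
S = -2 (S = -3 + 1 = -2)
r(c, u) = -5 + c + u (r(c, u) = -8 + ((c + u) + 3) = -8 + (3 + c + u) = -5 + c + u)
E(Y) = ½ (E(Y) = (-3 + 4)/2 = (½)*1 = ½)
b(Z, Q) = -5/4 - 7*Q/4 (b(Z, Q) = (Q*(-7) + (-5 - 2 + 2))/4 = (-7*Q - 5)/4 = (-5 - 7*Q)/4 = -5/4 - 7*Q/4)
1/(b(E(-12), -110) - 68689) = 1/((-5/4 - 7/4*(-110)) - 68689) = 1/((-5/4 + 385/2) - 68689) = 1/(765/4 - 68689) = 1/(-273991/4) = -4/273991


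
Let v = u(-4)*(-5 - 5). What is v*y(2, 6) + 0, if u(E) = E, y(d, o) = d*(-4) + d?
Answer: -240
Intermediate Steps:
y(d, o) = -3*d (y(d, o) = -4*d + d = -3*d)
v = 40 (v = -4*(-5 - 5) = -4*(-10) = 40)
v*y(2, 6) + 0 = 40*(-3*2) + 0 = 40*(-6) + 0 = -240 + 0 = -240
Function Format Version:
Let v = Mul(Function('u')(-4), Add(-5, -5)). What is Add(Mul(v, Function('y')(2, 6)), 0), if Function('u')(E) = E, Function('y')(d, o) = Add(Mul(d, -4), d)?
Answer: -240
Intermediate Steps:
Function('y')(d, o) = Mul(-3, d) (Function('y')(d, o) = Add(Mul(-4, d), d) = Mul(-3, d))
v = 40 (v = Mul(-4, Add(-5, -5)) = Mul(-4, -10) = 40)
Add(Mul(v, Function('y')(2, 6)), 0) = Add(Mul(40, Mul(-3, 2)), 0) = Add(Mul(40, -6), 0) = Add(-240, 0) = -240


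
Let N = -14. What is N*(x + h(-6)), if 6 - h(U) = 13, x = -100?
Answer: 1498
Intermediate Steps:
h(U) = -7 (h(U) = 6 - 1*13 = 6 - 13 = -7)
N*(x + h(-6)) = -14*(-100 - 7) = -14*(-107) = 1498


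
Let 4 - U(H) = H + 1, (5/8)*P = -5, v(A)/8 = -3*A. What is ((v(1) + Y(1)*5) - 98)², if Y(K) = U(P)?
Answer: 4489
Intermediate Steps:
v(A) = -24*A (v(A) = 8*(-3*A) = -24*A)
P = -8 (P = (8/5)*(-5) = -8)
U(H) = 3 - H (U(H) = 4 - (H + 1) = 4 - (1 + H) = 4 + (-1 - H) = 3 - H)
Y(K) = 11 (Y(K) = 3 - 1*(-8) = 3 + 8 = 11)
((v(1) + Y(1)*5) - 98)² = ((-24*1 + 11*5) - 98)² = ((-24 + 55) - 98)² = (31 - 98)² = (-67)² = 4489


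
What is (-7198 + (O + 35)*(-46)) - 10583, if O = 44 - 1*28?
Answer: -20127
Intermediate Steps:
O = 16 (O = 44 - 28 = 16)
(-7198 + (O + 35)*(-46)) - 10583 = (-7198 + (16 + 35)*(-46)) - 10583 = (-7198 + 51*(-46)) - 10583 = (-7198 - 2346) - 10583 = -9544 - 10583 = -20127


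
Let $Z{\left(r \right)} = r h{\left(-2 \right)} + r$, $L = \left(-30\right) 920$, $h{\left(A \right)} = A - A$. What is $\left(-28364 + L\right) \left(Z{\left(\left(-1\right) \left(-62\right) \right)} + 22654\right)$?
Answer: $-1271278224$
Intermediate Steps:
$h{\left(A \right)} = 0$
$L = -27600$
$Z{\left(r \right)} = r$ ($Z{\left(r \right)} = r 0 + r = 0 + r = r$)
$\left(-28364 + L\right) \left(Z{\left(\left(-1\right) \left(-62\right) \right)} + 22654\right) = \left(-28364 - 27600\right) \left(\left(-1\right) \left(-62\right) + 22654\right) = - 55964 \left(62 + 22654\right) = \left(-55964\right) 22716 = -1271278224$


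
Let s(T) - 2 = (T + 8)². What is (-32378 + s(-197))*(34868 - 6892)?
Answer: 93579720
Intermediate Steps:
s(T) = 2 + (8 + T)² (s(T) = 2 + (T + 8)² = 2 + (8 + T)²)
(-32378 + s(-197))*(34868 - 6892) = (-32378 + (2 + (8 - 197)²))*(34868 - 6892) = (-32378 + (2 + (-189)²))*27976 = (-32378 + (2 + 35721))*27976 = (-32378 + 35723)*27976 = 3345*27976 = 93579720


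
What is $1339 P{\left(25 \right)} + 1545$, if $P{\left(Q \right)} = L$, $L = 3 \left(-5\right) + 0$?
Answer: $-18540$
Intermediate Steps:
$L = -15$ ($L = -15 + 0 = -15$)
$P{\left(Q \right)} = -15$
$1339 P{\left(25 \right)} + 1545 = 1339 \left(-15\right) + 1545 = -20085 + 1545 = -18540$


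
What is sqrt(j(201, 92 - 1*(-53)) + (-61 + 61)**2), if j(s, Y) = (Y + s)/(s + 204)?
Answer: sqrt(1730)/45 ≈ 0.92429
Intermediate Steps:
j(s, Y) = (Y + s)/(204 + s)
sqrt(j(201, 92 - 1*(-53)) + (-61 + 61)**2) = sqrt(((92 - 1*(-53)) + 201)/(204 + 201) + (-61 + 61)**2) = sqrt(((92 + 53) + 201)/405 + 0**2) = sqrt((145 + 201)/405 + 0) = sqrt((1/405)*346 + 0) = sqrt(346/405 + 0) = sqrt(346/405) = sqrt(1730)/45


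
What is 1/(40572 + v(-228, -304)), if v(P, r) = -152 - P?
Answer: 1/40648 ≈ 2.4601e-5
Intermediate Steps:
1/(40572 + v(-228, -304)) = 1/(40572 + (-152 - 1*(-228))) = 1/(40572 + (-152 + 228)) = 1/(40572 + 76) = 1/40648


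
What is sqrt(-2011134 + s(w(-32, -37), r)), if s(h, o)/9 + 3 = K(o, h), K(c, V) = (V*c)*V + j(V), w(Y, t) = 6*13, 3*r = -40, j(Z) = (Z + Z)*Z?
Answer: I*sqrt(2631729) ≈ 1622.3*I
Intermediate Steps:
j(Z) = 2*Z**2 (j(Z) = (2*Z)*Z = 2*Z**2)
r = -40/3 (r = (1/3)*(-40) = -40/3 ≈ -13.333)
w(Y, t) = 78
K(c, V) = 2*V**2 + c*V**2 (K(c, V) = (V*c)*V + 2*V**2 = c*V**2 + 2*V**2 = 2*V**2 + c*V**2)
s(h, o) = -27 + 9*h**2*(2 + o) (s(h, o) = -27 + 9*(h**2*(2 + o)) = -27 + 9*h**2*(2 + o))
sqrt(-2011134 + s(w(-32, -37), r)) = sqrt(-2011134 + (-27 + 18*78**2 + 9*(-40/3)*78**2)) = sqrt(-2011134 + (-27 + 18*6084 + 9*(-40/3)*6084)) = sqrt(-2011134 + (-27 + 109512 - 730080)) = sqrt(-2011134 - 620595) = sqrt(-2631729) = I*sqrt(2631729)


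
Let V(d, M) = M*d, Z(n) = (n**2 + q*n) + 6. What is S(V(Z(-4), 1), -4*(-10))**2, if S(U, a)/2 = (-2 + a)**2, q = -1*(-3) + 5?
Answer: 8340544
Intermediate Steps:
q = 8 (q = 3 + 5 = 8)
Z(n) = 6 + n**2 + 8*n (Z(n) = (n**2 + 8*n) + 6 = 6 + n**2 + 8*n)
S(U, a) = 2*(-2 + a)**2
S(V(Z(-4), 1), -4*(-10))**2 = (2*(-2 - 4*(-10))**2)**2 = (2*(-2 + 40)**2)**2 = (2*38**2)**2 = (2*1444)**2 = 2888**2 = 8340544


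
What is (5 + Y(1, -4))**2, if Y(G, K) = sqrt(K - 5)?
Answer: 16 + 30*I ≈ 16.0 + 30.0*I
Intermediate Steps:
Y(G, K) = sqrt(-5 + K)
(5 + Y(1, -4))**2 = (5 + sqrt(-5 - 4))**2 = (5 + sqrt(-9))**2 = (5 + 3*I)**2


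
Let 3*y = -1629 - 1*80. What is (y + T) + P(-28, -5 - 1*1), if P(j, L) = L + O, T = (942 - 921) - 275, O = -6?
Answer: -2507/3 ≈ -835.67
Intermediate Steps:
y = -1709/3 (y = (-1629 - 1*80)/3 = (-1629 - 80)/3 = (⅓)*(-1709) = -1709/3 ≈ -569.67)
T = -254 (T = 21 - 275 = -254)
P(j, L) = -6 + L (P(j, L) = L - 6 = -6 + L)
(y + T) + P(-28, -5 - 1*1) = (-1709/3 - 254) + (-6 + (-5 - 1*1)) = -2471/3 + (-6 + (-5 - 1)) = -2471/3 + (-6 - 6) = -2471/3 - 12 = -2507/3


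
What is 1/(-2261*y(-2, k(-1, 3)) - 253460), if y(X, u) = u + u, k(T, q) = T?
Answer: -1/248938 ≈ -4.0171e-6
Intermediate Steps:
y(X, u) = 2*u
1/(-2261*y(-2, k(-1, 3)) - 253460) = 1/(-4522*(-1) - 253460) = 1/(-2261*(-2) - 253460) = 1/(4522 - 253460) = 1/(-248938) = -1/248938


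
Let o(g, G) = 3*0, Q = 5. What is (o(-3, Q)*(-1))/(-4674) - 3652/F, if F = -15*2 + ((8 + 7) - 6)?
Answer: 3652/21 ≈ 173.90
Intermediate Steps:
o(g, G) = 0
F = -21 (F = -30 + (15 - 6) = -30 + 9 = -21)
(o(-3, Q)*(-1))/(-4674) - 3652/F = (0*(-1))/(-4674) - 3652/(-21) = 0*(-1/4674) - 3652*(-1/21) = 0 + 3652/21 = 3652/21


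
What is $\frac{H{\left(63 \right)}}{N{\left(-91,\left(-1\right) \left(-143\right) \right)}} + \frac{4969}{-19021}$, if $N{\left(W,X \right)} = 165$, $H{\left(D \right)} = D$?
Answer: $\frac{126146}{1046155} \approx 0.12058$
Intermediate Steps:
$\frac{H{\left(63 \right)}}{N{\left(-91,\left(-1\right) \left(-143\right) \right)}} + \frac{4969}{-19021} = \frac{63}{165} + \frac{4969}{-19021} = 63 \cdot \frac{1}{165} + 4969 \left(- \frac{1}{19021}\right) = \frac{21}{55} - \frac{4969}{19021} = \frac{126146}{1046155}$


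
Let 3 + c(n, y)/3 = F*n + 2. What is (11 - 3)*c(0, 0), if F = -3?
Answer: -24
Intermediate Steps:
c(n, y) = -3 - 9*n (c(n, y) = -9 + 3*(-3*n + 2) = -9 + 3*(2 - 3*n) = -9 + (6 - 9*n) = -3 - 9*n)
(11 - 3)*c(0, 0) = (11 - 3)*(-3 - 9*0) = 8*(-3 + 0) = 8*(-3) = -24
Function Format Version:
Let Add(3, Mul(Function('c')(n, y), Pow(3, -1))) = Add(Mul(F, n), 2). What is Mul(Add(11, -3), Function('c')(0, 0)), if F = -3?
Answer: -24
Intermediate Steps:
Function('c')(n, y) = Add(-3, Mul(-9, n)) (Function('c')(n, y) = Add(-9, Mul(3, Add(Mul(-3, n), 2))) = Add(-9, Mul(3, Add(2, Mul(-3, n)))) = Add(-9, Add(6, Mul(-9, n))) = Add(-3, Mul(-9, n)))
Mul(Add(11, -3), Function('c')(0, 0)) = Mul(Add(11, -3), Add(-3, Mul(-9, 0))) = Mul(8, Add(-3, 0)) = Mul(8, -3) = -24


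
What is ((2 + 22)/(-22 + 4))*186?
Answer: -248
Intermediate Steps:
((2 + 22)/(-22 + 4))*186 = (24/(-18))*186 = (24*(-1/18))*186 = -4/3*186 = -248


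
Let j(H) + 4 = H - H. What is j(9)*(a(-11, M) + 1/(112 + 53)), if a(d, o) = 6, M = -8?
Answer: -3964/165 ≈ -24.024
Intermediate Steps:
j(H) = -4 (j(H) = -4 + (H - H) = -4 + 0 = -4)
j(9)*(a(-11, M) + 1/(112 + 53)) = -4*(6 + 1/(112 + 53)) = -4*(6 + 1/165) = -4*991/165 = -3964/165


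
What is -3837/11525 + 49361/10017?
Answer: 530450296/115445925 ≈ 4.5948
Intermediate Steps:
-3837/11525 + 49361/10017 = 530450296/115445925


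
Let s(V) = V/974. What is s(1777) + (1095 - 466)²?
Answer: 385356111/974 ≈ 3.9564e+5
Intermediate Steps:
s(V) = V/974 (s(V) = V*(1/974) = V/974)
s(1777) + (1095 - 466)² = (1/974)*1777 + (1095 - 466)² = 1777/974 + 629² = 1777/974 + 395641 = 385356111/974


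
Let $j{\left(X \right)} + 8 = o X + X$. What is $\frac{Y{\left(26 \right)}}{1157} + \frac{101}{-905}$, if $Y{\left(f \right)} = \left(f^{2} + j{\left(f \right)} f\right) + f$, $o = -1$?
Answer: $\frac{25401}{80545} \approx 0.31536$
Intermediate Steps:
$j{\left(X \right)} = -8$ ($j{\left(X \right)} = -8 + \left(- X + X\right) = -8 + 0 = -8$)
$Y{\left(f \right)} = f^{2} - 7 f$ ($Y{\left(f \right)} = \left(f^{2} - 8 f\right) + f = f^{2} - 7 f$)
$\frac{Y{\left(26 \right)}}{1157} + \frac{101}{-905} = \frac{26 \left(-7 + 26\right)}{1157} + \frac{101}{-905} = 26 \cdot 19 \cdot \frac{1}{1157} + 101 \left(- \frac{1}{905}\right) = 494 \cdot \frac{1}{1157} - \frac{101}{905} = \frac{38}{89} - \frac{101}{905} = \frac{25401}{80545}$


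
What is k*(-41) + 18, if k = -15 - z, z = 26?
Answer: 1699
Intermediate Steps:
k = -41 (k = -15 - 1*26 = -15 - 26 = -41)
k*(-41) + 18 = -41*(-41) + 18 = 1681 + 18 = 1699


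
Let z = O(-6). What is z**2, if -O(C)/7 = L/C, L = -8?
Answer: 784/9 ≈ 87.111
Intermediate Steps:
O(C) = 56/C (O(C) = -(-56)/C = 56/C)
z = -28/3 (z = 56/(-6) = 56*(-1/6) = -28/3 ≈ -9.3333)
z**2 = (-28/3)**2 = 784/9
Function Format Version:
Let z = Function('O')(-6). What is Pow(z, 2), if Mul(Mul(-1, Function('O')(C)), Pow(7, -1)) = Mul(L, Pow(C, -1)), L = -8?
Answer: Rational(784, 9) ≈ 87.111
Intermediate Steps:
Function('O')(C) = Mul(56, Pow(C, -1)) (Function('O')(C) = Mul(-7, Mul(-8, Pow(C, -1))) = Mul(56, Pow(C, -1)))
z = Rational(-28, 3) (z = Mul(56, Pow(-6, -1)) = Mul(56, Rational(-1, 6)) = Rational(-28, 3) ≈ -9.3333)
Pow(z, 2) = Pow(Rational(-28, 3), 2) = Rational(784, 9)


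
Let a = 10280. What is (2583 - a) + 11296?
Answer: 3599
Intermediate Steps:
(2583 - a) + 11296 = (2583 - 1*10280) + 11296 = (2583 - 10280) + 11296 = -7697 + 11296 = 3599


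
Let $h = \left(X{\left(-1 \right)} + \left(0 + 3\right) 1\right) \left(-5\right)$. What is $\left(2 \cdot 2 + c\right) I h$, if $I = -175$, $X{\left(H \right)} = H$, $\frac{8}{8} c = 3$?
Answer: $12250$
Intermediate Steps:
$c = 3$
$h = -10$ ($h = \left(-1 + \left(0 + 3\right) 1\right) \left(-5\right) = \left(-1 + 3 \cdot 1\right) \left(-5\right) = \left(-1 + 3\right) \left(-5\right) = 2 \left(-5\right) = -10$)
$\left(2 \cdot 2 + c\right) I h = \left(2 \cdot 2 + 3\right) \left(-175\right) \left(-10\right) = \left(4 + 3\right) \left(-175\right) \left(-10\right) = 7 \left(-175\right) \left(-10\right) = \left(-1225\right) \left(-10\right) = 12250$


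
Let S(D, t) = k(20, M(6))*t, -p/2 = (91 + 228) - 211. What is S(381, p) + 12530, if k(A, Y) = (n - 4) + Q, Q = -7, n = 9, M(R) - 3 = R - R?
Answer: 12962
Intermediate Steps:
M(R) = 3 (M(R) = 3 + (R - R) = 3 + 0 = 3)
p = -216 (p = -2*((91 + 228) - 211) = -2*(319 - 211) = -2*108 = -216)
k(A, Y) = -2 (k(A, Y) = (9 - 4) - 7 = 5 - 7 = -2)
S(D, t) = -2*t
S(381, p) + 12530 = -2*(-216) + 12530 = 432 + 12530 = 12962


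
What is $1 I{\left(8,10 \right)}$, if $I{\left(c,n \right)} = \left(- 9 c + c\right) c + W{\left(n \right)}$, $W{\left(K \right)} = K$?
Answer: $-502$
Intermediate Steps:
$I{\left(c,n \right)} = n - 8 c^{2}$ ($I{\left(c,n \right)} = \left(- 9 c + c\right) c + n = - 8 c c + n = - 8 c^{2} + n = n - 8 c^{2}$)
$1 I{\left(8,10 \right)} = 1 \left(10 - 8 \cdot 8^{2}\right) = 1 \left(10 - 512\right) = 1 \left(-502\right) = -502$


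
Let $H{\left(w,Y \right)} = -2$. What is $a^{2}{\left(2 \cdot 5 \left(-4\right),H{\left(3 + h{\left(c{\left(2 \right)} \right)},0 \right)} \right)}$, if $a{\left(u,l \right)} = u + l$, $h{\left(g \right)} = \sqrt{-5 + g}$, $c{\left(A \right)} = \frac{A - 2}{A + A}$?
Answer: $1764$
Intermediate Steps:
$c{\left(A \right)} = \frac{-2 + A}{2 A}$
$a{\left(u,l \right)} = l + u$
$a^{2}{\left(2 \cdot 5 \left(-4\right),H{\left(3 + h{\left(c{\left(2 \right)} \right)},0 \right)} \right)} = \left(-2 + 2 \cdot 5 \left(-4\right)\right)^{2} = \left(-2 + 10 \left(-4\right)\right)^{2} = \left(-2 - 40\right)^{2} = \left(-42\right)^{2} = 1764$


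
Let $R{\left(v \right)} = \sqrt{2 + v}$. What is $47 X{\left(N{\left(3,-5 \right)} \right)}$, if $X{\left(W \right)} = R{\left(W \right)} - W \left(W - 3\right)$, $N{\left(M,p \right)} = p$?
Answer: $-1880 + 47 i \sqrt{3} \approx -1880.0 + 81.406 i$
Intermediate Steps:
$X{\left(W \right)} = \sqrt{2 + W} - W \left(-3 + W\right)$ ($X{\left(W \right)} = \sqrt{2 + W} - W \left(W - 3\right) = \sqrt{2 + W} - W \left(-3 + W\right)$)
$47 X{\left(N{\left(3,-5 \right)} \right)} = 47 \left(\sqrt{2 - 5} - \left(-5\right)^{2} + 3 \left(-5\right)\right) = 47 \left(\sqrt{-3} - 25 - 15\right) = 47 \left(i \sqrt{3} - 25 - 15\right) = 47 \left(-40 + i \sqrt{3}\right) = -1880 + 47 i \sqrt{3}$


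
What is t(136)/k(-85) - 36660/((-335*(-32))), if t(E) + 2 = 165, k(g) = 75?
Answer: -50107/40200 ≈ -1.2464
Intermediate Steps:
t(E) = 163 (t(E) = -2 + 165 = 163)
t(136)/k(-85) - 36660/((-335*(-32))) = 163/75 - 36660/((-335*(-32))) = 163*(1/75) - 36660/10720 = 163/75 - 36660*1/10720 = 163/75 - 1833/536 = -50107/40200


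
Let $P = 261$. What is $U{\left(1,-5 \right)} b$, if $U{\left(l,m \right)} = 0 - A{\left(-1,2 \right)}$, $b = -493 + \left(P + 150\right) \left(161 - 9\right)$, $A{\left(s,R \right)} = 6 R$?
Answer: $-743748$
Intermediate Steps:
$b = 61979$ ($b = -493 + \left(261 + 150\right) \left(161 - 9\right) = -493 + 411 \cdot 152 = -493 + 62472 = 61979$)
$U{\left(l,m \right)} = -12$ ($U{\left(l,m \right)} = 0 - 6 \cdot 2 = 0 - 12 = -12$)
$U{\left(1,-5 \right)} b = \left(-12\right) 61979 = -743748$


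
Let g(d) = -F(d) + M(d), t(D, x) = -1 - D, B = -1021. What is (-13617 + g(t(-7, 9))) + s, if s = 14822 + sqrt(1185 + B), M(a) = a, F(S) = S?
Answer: 1205 + 2*sqrt(41) ≈ 1217.8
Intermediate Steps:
s = 14822 + 2*sqrt(41) (s = 14822 + sqrt(1185 - 1021) = 14822 + sqrt(164) = 14822 + 2*sqrt(41) ≈ 14835.)
g(d) = 0 (g(d) = -d + d = 0)
(-13617 + g(t(-7, 9))) + s = (-13617 + 0) + (14822 + 2*sqrt(41)) = -13617 + (14822 + 2*sqrt(41)) = 1205 + 2*sqrt(41)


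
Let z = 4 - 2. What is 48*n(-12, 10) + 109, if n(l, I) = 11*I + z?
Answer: 5485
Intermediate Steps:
z = 2
n(l, I) = 2 + 11*I (n(l, I) = 11*I + 2 = 2 + 11*I)
48*n(-12, 10) + 109 = 48*(2 + 11*10) + 109 = 48*(2 + 110) + 109 = 48*112 + 109 = 5376 + 109 = 5485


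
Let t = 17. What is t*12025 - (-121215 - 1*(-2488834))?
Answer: -2163194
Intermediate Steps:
t*12025 - (-121215 - 1*(-2488834)) = 17*12025 - (-121215 - 1*(-2488834)) = 204425 - (-121215 + 2488834) = 204425 - 1*2367619 = 204425 - 2367619 = -2163194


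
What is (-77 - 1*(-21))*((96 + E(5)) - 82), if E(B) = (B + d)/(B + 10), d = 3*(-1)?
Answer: -11872/15 ≈ -791.47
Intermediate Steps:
d = -3
E(B) = (-3 + B)/(10 + B) (E(B) = (B - 3)/(B + 10) = (-3 + B)/(10 + B))
(-77 - 1*(-21))*((96 + E(5)) - 82) = (-77 - 1*(-21))*((96 + (-3 + 5)/(10 + 5)) - 82) = (-77 + 21)*((96 + 2/15) - 82) = -56*((96 + (1/15)*2) - 82) = -56*((96 + 2/15) - 82) = -56*(1442/15 - 82) = -56*212/15 = -11872/15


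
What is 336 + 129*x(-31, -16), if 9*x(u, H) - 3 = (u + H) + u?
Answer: -739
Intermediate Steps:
x(u, H) = ⅓ + H/9 + 2*u/9 (x(u, H) = ⅓ + ((u + H) + u)/9 = ⅓ + ((H + u) + u)/9 = ⅓ + (H + 2*u)/9 = ⅓ + (H/9 + 2*u/9) = ⅓ + H/9 + 2*u/9)
336 + 129*x(-31, -16) = 336 + 129*(⅓ + (⅑)*(-16) + (2/9)*(-31)) = 336 + 129*(⅓ - 16/9 - 62/9) = 336 + 129*(-25/3) = 336 - 1075 = -739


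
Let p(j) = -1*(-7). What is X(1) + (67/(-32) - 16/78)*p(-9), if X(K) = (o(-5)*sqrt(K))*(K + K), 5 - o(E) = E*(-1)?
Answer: -20083/1248 ≈ -16.092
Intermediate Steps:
p(j) = 7
o(E) = 5 + E (o(E) = 5 - E*(-1) = 5 - (-1)*E = 5 + E)
X(K) = 0 (X(K) = ((5 - 5)*sqrt(K))*(K + K) = (0*sqrt(K))*(2*K) = 0*(2*K) = 0)
X(1) + (67/(-32) - 16/78)*p(-9) = 0 + (67/(-32) - 16/78)*7 = 0 + (67*(-1/32) - 16*1/78)*7 = 0 + (-67/32 - 8/39)*7 = 0 - 2869/1248*7 = 0 - 20083/1248 = -20083/1248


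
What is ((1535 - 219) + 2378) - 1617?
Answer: 2077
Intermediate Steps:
((1535 - 219) + 2378) - 1617 = (1316 + 2378) - 1617 = 3694 - 1617 = 2077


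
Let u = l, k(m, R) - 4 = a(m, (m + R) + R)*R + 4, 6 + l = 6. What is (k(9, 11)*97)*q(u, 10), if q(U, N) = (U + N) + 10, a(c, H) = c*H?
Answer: 5969380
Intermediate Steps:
l = 0 (l = -6 + 6 = 0)
a(c, H) = H*c
k(m, R) = 8 + R*m*(m + 2*R) (k(m, R) = 4 + ((((m + R) + R)*m)*R + 4) = 4 + ((((R + m) + R)*m)*R + 4) = 4 + (((m + 2*R)*m)*R + 4) = 4 + ((m*(m + 2*R))*R + 4) = 4 + (R*m*(m + 2*R) + 4) = 4 + (4 + R*m*(m + 2*R)) = 8 + R*m*(m + 2*R))
u = 0
q(U, N) = 10 + N + U (q(U, N) = (N + U) + 10 = 10 + N + U)
(k(9, 11)*97)*q(u, 10) = ((8 + 11*9*(9 + 2*11))*97)*(10 + 10 + 0) = ((8 + 11*9*(9 + 22))*97)*20 = ((8 + 11*9*31)*97)*20 = ((8 + 3069)*97)*20 = (3077*97)*20 = 298469*20 = 5969380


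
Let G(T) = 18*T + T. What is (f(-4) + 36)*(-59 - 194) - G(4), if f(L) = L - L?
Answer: -9184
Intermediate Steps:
f(L) = 0
G(T) = 19*T
(f(-4) + 36)*(-59 - 194) - G(4) = (0 + 36)*(-59 - 194) - 19*4 = 36*(-253) - 1*76 = -9108 - 76 = -9184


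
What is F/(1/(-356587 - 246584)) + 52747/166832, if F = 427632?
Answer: -43031848801831157/166832 ≈ -2.5794e+11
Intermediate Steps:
F/(1/(-356587 - 246584)) + 52747/166832 = 427632/(1/(-356587 - 246584)) + 52747/166832 = 427632/(1/(-603171)) + 52747*(1/166832) = 427632/(-1/603171) + 52747/166832 = 427632*(-603171) + 52747/166832 = -257935221072 + 52747/166832 = -43031848801831157/166832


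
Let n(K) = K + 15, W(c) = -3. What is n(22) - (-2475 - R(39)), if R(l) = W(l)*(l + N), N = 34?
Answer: 2293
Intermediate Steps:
R(l) = -102 - 3*l (R(l) = -3*(l + 34) = -3*(34 + l) = -102 - 3*l)
n(K) = 15 + K
n(22) - (-2475 - R(39)) = (15 + 22) - (-2475 - (-102 - 3*39)) = 37 - (-2475 - (-102 - 117)) = 37 - (-2475 - 1*(-219)) = 37 - (-2475 + 219) = 37 - 1*(-2256) = 37 + 2256 = 2293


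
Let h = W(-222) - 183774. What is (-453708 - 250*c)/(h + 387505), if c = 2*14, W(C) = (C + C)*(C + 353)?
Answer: -460708/145567 ≈ -3.1649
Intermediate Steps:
W(C) = 2*C*(353 + C) (W(C) = (2*C)*(353 + C) = 2*C*(353 + C))
c = 28
h = -241938 (h = 2*(-222)*(353 - 222) - 183774 = 2*(-222)*131 - 183774 = -58164 - 183774 = -241938)
(-453708 - 250*c)/(h + 387505) = (-453708 - 250*28)/(-241938 + 387505) = (-453708 - 7000)/145567 = -460708*1/145567 = -460708/145567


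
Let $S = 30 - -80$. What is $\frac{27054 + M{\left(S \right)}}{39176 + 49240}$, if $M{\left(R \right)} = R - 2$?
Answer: $\frac{1509}{4912} \approx 0.30721$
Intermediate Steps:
$S = 110$ ($S = 30 + 80 = 110$)
$M{\left(R \right)} = -2 + R$
$\frac{27054 + M{\left(S \right)}}{39176 + 49240} = \frac{27054 + \left(-2 + 110\right)}{39176 + 49240} = \frac{27054 + 108}{88416} = 27162 \cdot \frac{1}{88416} = \frac{1509}{4912}$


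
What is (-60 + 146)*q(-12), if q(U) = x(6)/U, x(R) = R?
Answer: -43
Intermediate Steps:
q(U) = 6/U
(-60 + 146)*q(-12) = (-60 + 146)*(6/(-12)) = 86*(6*(-1/12)) = 86*(-½) = -43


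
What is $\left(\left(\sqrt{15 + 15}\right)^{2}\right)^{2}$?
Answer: $900$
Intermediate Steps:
$\left(\left(\sqrt{15 + 15}\right)^{2}\right)^{2} = \left(\left(\sqrt{30}\right)^{2}\right)^{2} = 30^{2} = 900$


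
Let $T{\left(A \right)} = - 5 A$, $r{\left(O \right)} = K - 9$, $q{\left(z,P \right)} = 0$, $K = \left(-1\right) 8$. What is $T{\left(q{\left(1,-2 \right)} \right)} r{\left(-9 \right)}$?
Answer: $0$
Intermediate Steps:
$K = -8$
$r{\left(O \right)} = -17$ ($r{\left(O \right)} = -8 - 9 = -17$)
$T{\left(q{\left(1,-2 \right)} \right)} r{\left(-9 \right)} = \left(-5\right) 0 \left(-17\right) = 0 \left(-17\right) = 0$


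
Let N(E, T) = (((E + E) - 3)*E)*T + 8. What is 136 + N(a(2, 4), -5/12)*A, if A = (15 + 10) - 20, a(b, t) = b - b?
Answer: 176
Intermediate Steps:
a(b, t) = 0
A = 5 (A = 25 - 20 = 5)
N(E, T) = 8 + E*T*(-3 + 2*E) (N(E, T) = ((2*E - 3)*E)*T + 8 = ((-3 + 2*E)*E)*T + 8 = (E*(-3 + 2*E))*T + 8 = E*T*(-3 + 2*E) + 8 = 8 + E*T*(-3 + 2*E))
136 + N(a(2, 4), -5/12)*A = 136 + (8 - 3*0*(-5/12) + 2*(-5/12)*0²)*5 = 136 + (8 - 3*0*(-5*1/12) + 2*(-5*1/12)*0)*5 = 136 + (8 - 3*0*(-5/12) + 2*(-5/12)*0)*5 = 136 + (8 + 0 + 0)*5 = 136 + 8*5 = 136 + 40 = 176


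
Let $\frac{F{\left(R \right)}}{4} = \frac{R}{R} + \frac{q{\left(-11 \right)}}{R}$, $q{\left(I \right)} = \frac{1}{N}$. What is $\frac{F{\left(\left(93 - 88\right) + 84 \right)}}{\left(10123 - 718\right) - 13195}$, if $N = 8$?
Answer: $- \frac{713}{674620} \approx -0.0010569$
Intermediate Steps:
$q{\left(I \right)} = \frac{1}{8}$
$F{\left(R \right)} = 4 + \frac{1}{2 R}$ ($F{\left(R \right)} = 4 \left(\frac{R}{R} + \frac{1}{8 R}\right) = 4 \left(1 + \frac{1}{8 R}\right) = 4 + \frac{1}{2 R}$)
$\frac{F{\left(\left(93 - 88\right) + 84 \right)}}{\left(10123 - 718\right) - 13195} = \frac{4 + \frac{1}{2 \left(\left(93 - 88\right) + 84\right)}}{\left(10123 - 718\right) - 13195} = \frac{4 + \frac{1}{2 \left(5 + 84\right)}}{9405 - 13195} = \frac{4 + \frac{1}{2 \cdot 89}}{-3790} = \left(4 + \frac{1}{2} \cdot \frac{1}{89}\right) \left(- \frac{1}{3790}\right) = \left(4 + \frac{1}{178}\right) \left(- \frac{1}{3790}\right) = \frac{713}{178} \left(- \frac{1}{3790}\right) = - \frac{713}{674620}$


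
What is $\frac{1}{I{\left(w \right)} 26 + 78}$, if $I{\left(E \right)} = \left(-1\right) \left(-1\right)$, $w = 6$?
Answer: $\frac{1}{104} \approx 0.0096154$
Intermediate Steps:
$I{\left(E \right)} = 1$
$\frac{1}{I{\left(w \right)} 26 + 78} = \frac{1}{1 \cdot 26 + 78} = \frac{1}{26 + 78} = \frac{1}{104}$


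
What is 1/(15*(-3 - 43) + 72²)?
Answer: 1/4494 ≈ 0.00022252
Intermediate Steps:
1/(15*(-3 - 43) + 72²) = 1/(15*(-46) + 5184) = 1/(-690 + 5184) = 1/4494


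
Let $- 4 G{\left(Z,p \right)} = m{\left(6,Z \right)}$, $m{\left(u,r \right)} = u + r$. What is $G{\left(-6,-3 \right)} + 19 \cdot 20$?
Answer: $380$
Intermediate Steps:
$m{\left(u,r \right)} = r + u$
$G{\left(Z,p \right)} = - \frac{3}{2} - \frac{Z}{4}$ ($G{\left(Z,p \right)} = - \frac{Z + 6}{4} = - \frac{6 + Z}{4} = - \frac{3}{2} - \frac{Z}{4}$)
$G{\left(-6,-3 \right)} + 19 \cdot 20 = \left(- \frac{3}{2} - - \frac{3}{2}\right) + 19 \cdot 20 = \left(- \frac{3}{2} + \frac{3}{2}\right) + 380 = 0 + 380 = 380$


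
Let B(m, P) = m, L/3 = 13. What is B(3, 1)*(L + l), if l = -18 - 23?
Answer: -6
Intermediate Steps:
l = -41
L = 39 (L = 3*13 = 39)
B(3, 1)*(L + l) = 3*(39 - 41) = 3*(-2) = -6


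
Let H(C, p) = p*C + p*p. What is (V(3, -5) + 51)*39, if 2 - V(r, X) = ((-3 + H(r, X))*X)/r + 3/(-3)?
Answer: 2561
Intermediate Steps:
H(C, p) = p**2 + C*p (H(C, p) = C*p + p**2 = p**2 + C*p)
V(r, X) = 3 - X*(-3 + X*(X + r))/r (V(r, X) = 2 - (((-3 + X*(r + X))*X)/r + 3/(-3)) = 2 - (((-3 + X*(X + r))*X)/r + 3*(-1/3)) = 2 - ((X*(-3 + X*(X + r)))/r - 1) = 2 - (X*(-3 + X*(X + r))/r - 1) = 2 - (-1 + X*(-3 + X*(X + r))/r) = 2 + (1 - X*(-3 + X*(X + r))/r) = 3 - X*(-3 + X*(X + r))/r)
(V(3, -5) + 51)*39 = ((3*(-5) + 3*3 - 1*(-5)**2*(-5 + 3))/3 + 51)*39 = ((-15 + 9 - 1*25*(-2))/3 + 51)*39 = ((-15 + 9 + 50)/3 + 51)*39 = ((1/3)*44 + 51)*39 = (44/3 + 51)*39 = (197/3)*39 = 2561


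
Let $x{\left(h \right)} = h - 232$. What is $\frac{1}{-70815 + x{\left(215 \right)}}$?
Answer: $- \frac{1}{70832} \approx -1.4118 \cdot 10^{-5}$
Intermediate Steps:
$x{\left(h \right)} = -232 + h$ ($x{\left(h \right)} = h - 232 = -232 + h$)
$\frac{1}{-70815 + x{\left(215 \right)}} = \frac{1}{-70815 + \left(-232 + 215\right)} = \frac{1}{-70815 - 17} = \frac{1}{-70832} = - \frac{1}{70832}$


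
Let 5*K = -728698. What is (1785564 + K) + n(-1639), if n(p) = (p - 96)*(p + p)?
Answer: 36635772/5 ≈ 7.3272e+6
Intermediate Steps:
K = -728698/5 (K = (⅕)*(-728698) = -728698/5 ≈ -1.4574e+5)
n(p) = 2*p*(-96 + p) (n(p) = (-96 + p)*(2*p) = 2*p*(-96 + p))
(1785564 + K) + n(-1639) = (1785564 - 728698/5) + 2*(-1639)*(-96 - 1639) = 8199122/5 + 2*(-1639)*(-1735) = 8199122/5 + 5687330 = 36635772/5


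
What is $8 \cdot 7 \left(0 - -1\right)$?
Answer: $56$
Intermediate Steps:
$8 \cdot 7 \left(0 - -1\right) = 56 \left(0 + 1\right) = 56 \cdot 1 = 56$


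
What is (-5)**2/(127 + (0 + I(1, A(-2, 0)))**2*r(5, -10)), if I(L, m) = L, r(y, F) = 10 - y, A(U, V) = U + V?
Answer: 25/132 ≈ 0.18939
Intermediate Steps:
(-5)**2/(127 + (0 + I(1, A(-2, 0)))**2*r(5, -10)) = (-5)**2/(127 + (0 + 1)**2*(10 - 1*5)) = 25/(127 + 1**2*(10 - 5)) = 25/(127 + 1*5) = 25/(127 + 5) = 25/132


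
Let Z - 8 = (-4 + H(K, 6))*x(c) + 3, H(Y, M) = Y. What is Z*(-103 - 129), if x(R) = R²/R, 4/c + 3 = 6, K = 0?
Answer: -3944/3 ≈ -1314.7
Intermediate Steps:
c = 4/3 (c = 4/(-3 + 6) = 4/3 ≈ 1.3333)
x(R) = R
Z = 17/3 (Z = 8 + ((-4 + 0)*(4/3) + 3) = 8 + (-4*4/3 + 3) = 8 + (-16/3 + 3) = 8 - 7/3 = 17/3 ≈ 5.6667)
Z*(-103 - 129) = 17*(-103 - 129)/3 = (17/3)*(-232) = -3944/3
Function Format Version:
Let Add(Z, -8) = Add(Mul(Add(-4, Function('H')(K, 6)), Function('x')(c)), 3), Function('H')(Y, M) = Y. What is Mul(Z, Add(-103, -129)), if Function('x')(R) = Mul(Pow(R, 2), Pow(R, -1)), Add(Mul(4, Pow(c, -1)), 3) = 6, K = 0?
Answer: Rational(-3944, 3) ≈ -1314.7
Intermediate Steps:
c = Rational(4, 3) (c = Mul(4, Pow(Add(-3, 6), -1)) = Mul(4, Pow(3, -1)) = Mul(4, Rational(1, 3)) = Rational(4, 3) ≈ 1.3333)
Function('x')(R) = R
Z = Rational(17, 3) (Z = Add(8, Add(Mul(Add(-4, 0), Rational(4, 3)), 3)) = Add(8, Add(Mul(-4, Rational(4, 3)), 3)) = Add(8, Add(Rational(-16, 3), 3)) = Add(8, Rational(-7, 3)) = Rational(17, 3) ≈ 5.6667)
Mul(Z, Add(-103, -129)) = Mul(Rational(17, 3), Add(-103, -129)) = Mul(Rational(17, 3), -232) = Rational(-3944, 3)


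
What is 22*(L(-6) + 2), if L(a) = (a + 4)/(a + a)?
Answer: 143/3 ≈ 47.667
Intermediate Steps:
L(a) = (4 + a)/(2*a) (L(a) = (4 + a)/((2*a)) = (4 + a)*(1/(2*a)) = (4 + a)/(2*a))
22*(L(-6) + 2) = 22*((½)*(4 - 6)/(-6) + 2) = 22*((½)*(-⅙)*(-2) + 2) = 22*(⅙ + 2) = 22*(13/6) = 143/3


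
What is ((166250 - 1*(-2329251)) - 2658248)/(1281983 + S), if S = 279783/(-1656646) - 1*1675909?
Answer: 269614166562/652596211979 ≈ 0.41314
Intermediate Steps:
S = -2776388220997/1656646 (S = 279783*(-1/1656646) - 1675909 = -279783/1656646 - 1675909 = -2776388220997/1656646 ≈ -1.6759e+6)
((166250 - 1*(-2329251)) - 2658248)/(1281983 + S) = ((166250 - 1*(-2329251)) - 2658248)/(1281983 - 2776388220997/1656646) = ((166250 + 2329251) - 2658248)/(-652596211979/1656646) = (2495501 - 2658248)*(-1656646/652596211979) = -162747*(-1656646/652596211979) = 269614166562/652596211979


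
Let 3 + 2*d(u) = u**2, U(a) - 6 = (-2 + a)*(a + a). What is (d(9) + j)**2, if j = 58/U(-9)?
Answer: 16056049/10404 ≈ 1543.3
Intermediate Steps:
U(a) = 6 + 2*a*(-2 + a) (U(a) = 6 + (-2 + a)*(a + a) = 6 + (-2 + a)*(2*a) = 6 + 2*a*(-2 + a))
j = 29/102 (j = 58/(6 - 4*(-9) + 2*(-9)**2) = 58/(6 + 36 + 2*81) = 58/(6 + 36 + 162) = 58/204 = 58*(1/204) = 29/102 ≈ 0.28431)
d(u) = -3/2 + u**2/2
(d(9) + j)**2 = ((-3/2 + (1/2)*9**2) + 29/102)**2 = ((-3/2 + (1/2)*81) + 29/102)**2 = ((-3/2 + 81/2) + 29/102)**2 = (39 + 29/102)**2 = (4007/102)**2 = 16056049/10404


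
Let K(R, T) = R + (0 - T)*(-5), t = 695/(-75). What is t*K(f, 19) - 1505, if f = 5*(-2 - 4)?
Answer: -6322/3 ≈ -2107.3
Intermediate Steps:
f = -30 (f = 5*(-6) = -30)
t = -139/15 (t = 695*(-1/75) = -139/15 ≈ -9.2667)
K(R, T) = R + 5*T (K(R, T) = R - T*(-5) = R + 5*T)
t*K(f, 19) - 1505 = -139*(-30 + 5*19)/15 - 1505 = -139*(-30 + 95)/15 - 1505 = -139/15*65 - 1505 = -1807/3 - 1505 = -6322/3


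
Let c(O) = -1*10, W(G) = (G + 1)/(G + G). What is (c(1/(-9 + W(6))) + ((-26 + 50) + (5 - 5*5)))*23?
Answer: -138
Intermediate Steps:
W(G) = (1 + G)/(2*G) (W(G) = (1 + G)/((2*G)) = (1 + G)*(1/(2*G)) = (1 + G)/(2*G))
c(O) = -10
(c(1/(-9 + W(6))) + ((-26 + 50) + (5 - 5*5)))*23 = (-10 + ((-26 + 50) + (5 - 5*5)))*23 = (-10 + (24 + (5 - 25)))*23 = (-10 + (24 - 20))*23 = (-10 + 4)*23 = -6*23 = -138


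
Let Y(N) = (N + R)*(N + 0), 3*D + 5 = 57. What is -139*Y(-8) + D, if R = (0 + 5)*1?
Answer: -9956/3 ≈ -3318.7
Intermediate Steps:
D = 52/3 (D = -5/3 + (⅓)*57 = -5/3 + 19 = 52/3 ≈ 17.333)
R = 5 (R = 5*1 = 5)
Y(N) = N*(5 + N) (Y(N) = (N + 5)*(N + 0) = (5 + N)*N = N*(5 + N))
-139*Y(-8) + D = -(-1112)*(5 - 8) + 52/3 = -(-1112)*(-3) + 52/3 = -139*24 + 52/3 = -3336 + 52/3 = -9956/3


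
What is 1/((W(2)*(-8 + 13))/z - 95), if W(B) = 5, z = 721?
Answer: -721/68470 ≈ -0.010530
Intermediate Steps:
1/((W(2)*(-8 + 13))/z - 95) = 1/((5*(-8 + 13))/721 - 95) = 1/((5*5)*(1/721) - 95) = 1/(25*(1/721) - 95) = 1/(25/721 - 95) = 1/(-68470/721) = -721/68470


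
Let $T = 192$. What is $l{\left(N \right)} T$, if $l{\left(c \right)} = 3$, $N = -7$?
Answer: $576$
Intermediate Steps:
$l{\left(N \right)} T = 3 \cdot 192 = 576$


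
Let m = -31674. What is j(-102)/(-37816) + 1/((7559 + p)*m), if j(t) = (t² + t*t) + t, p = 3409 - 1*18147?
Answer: -40588694485/74128372596 ≈ -0.54755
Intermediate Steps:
p = -14738 (p = 3409 - 18147 = -14738)
j(t) = t + 2*t² (j(t) = (t² + t²) + t = 2*t² + t = t + 2*t²)
j(-102)/(-37816) + 1/((7559 + p)*m) = -102*(1 + 2*(-102))/(-37816) + 1/((7559 - 14738)*(-31674)) = -102*(1 - 204)*(-1/37816) - 1/31674/(-7179) = -102*(-203)*(-1/37816) - 1/7179*(-1/31674) = 20706*(-1/37816) + 1/227387646 = -357/652 + 1/227387646 = -40588694485/74128372596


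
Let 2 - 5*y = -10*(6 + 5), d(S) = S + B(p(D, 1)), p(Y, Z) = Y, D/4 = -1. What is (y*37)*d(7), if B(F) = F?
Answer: 12432/5 ≈ 2486.4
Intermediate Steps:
D = -4 (D = 4*(-1) = -4)
d(S) = -4 + S (d(S) = S - 4 = -4 + S)
y = 112/5 (y = ⅖ - (-2)*(6 + 5) = ⅖ - (-2)*11 = ⅖ - ⅕*(-110) = ⅖ + 22 = 112/5 ≈ 22.400)
(y*37)*d(7) = ((112/5)*37)*(-4 + 7) = (4144/5)*3 = 12432/5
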